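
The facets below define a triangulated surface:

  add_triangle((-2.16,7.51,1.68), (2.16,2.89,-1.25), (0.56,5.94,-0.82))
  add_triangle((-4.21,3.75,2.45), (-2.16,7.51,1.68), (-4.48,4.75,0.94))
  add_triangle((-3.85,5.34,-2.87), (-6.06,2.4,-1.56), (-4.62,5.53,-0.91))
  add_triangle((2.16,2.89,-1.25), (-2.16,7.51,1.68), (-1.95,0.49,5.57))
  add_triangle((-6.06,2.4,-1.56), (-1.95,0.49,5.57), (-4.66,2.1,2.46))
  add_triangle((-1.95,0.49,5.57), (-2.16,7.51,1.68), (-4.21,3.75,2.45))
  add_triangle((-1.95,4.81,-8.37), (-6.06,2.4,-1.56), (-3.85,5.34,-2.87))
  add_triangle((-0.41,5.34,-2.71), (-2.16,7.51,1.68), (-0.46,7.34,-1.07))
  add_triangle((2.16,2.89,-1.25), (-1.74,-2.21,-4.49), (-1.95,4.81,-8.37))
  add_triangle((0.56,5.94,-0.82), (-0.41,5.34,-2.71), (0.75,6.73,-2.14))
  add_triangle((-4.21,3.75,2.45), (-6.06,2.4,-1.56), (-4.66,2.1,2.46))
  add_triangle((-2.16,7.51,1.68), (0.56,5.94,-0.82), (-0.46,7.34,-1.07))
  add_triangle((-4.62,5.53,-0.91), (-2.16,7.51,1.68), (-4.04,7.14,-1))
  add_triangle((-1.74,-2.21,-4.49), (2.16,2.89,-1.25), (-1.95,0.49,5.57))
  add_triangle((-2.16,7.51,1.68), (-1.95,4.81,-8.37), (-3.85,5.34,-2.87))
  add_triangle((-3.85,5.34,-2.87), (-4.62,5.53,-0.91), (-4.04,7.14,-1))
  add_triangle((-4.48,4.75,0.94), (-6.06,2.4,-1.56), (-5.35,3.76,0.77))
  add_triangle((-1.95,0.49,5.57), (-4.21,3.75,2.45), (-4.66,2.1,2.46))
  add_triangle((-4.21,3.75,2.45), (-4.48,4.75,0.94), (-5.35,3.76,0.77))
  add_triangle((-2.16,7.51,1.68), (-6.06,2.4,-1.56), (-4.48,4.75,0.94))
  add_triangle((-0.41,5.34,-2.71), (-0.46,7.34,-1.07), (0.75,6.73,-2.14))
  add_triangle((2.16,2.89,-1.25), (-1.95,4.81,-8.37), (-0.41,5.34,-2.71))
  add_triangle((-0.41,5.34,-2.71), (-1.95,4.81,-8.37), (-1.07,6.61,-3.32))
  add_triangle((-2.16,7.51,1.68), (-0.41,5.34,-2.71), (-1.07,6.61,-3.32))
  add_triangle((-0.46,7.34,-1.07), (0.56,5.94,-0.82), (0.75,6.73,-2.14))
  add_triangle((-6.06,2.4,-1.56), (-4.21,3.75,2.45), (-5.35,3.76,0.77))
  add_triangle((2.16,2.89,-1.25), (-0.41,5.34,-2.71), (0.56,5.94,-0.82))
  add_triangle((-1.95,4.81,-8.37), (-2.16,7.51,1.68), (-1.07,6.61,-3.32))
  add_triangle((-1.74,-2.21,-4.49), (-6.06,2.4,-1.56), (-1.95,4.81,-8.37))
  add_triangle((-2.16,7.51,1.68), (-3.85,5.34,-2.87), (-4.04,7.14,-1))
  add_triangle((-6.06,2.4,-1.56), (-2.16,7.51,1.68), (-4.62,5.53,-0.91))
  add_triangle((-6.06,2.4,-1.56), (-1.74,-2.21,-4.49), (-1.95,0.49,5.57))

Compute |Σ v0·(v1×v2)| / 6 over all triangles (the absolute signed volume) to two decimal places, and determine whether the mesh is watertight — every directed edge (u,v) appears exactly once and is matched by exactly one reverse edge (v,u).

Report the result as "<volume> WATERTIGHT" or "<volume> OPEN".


258.38 WATERTIGHT

Per-triangle v0·(v1×v2)/6:
  t1: +2.6603
  t2: +6.7597
  t3: +8.0983
  t4: +16.1494
  t5: +2.6039
  t6: +17.7539
  t7: +22.6562
  t8: +4.2476
  t9: +14.2778
  t10: -1.3207
  t11: +6.7898
  t12: +3.2594
  t13: +4.5101
  t14: -6.3214
  t15: +24.4781
  t16: +3.6316
  t17: +2.9837
  t18: +6.6026
  t19: +2.4250
  t20: +7.3486
  t21: +2.8756
  t22: +12.2639
  t23: +3.0167
  t24: +2.7004
  t25: +1.3875
  t26: +1.3409
  t27: +4.4562
  t28: +13.2298
  t29: +39.5224
  t30: +2.5829
  t31: +6.4795
  t32: +18.9318
Σ = +258.3816 → |volume| = 258.38

Directed edges: 96 total, each appears once with its reverse present → watertight.


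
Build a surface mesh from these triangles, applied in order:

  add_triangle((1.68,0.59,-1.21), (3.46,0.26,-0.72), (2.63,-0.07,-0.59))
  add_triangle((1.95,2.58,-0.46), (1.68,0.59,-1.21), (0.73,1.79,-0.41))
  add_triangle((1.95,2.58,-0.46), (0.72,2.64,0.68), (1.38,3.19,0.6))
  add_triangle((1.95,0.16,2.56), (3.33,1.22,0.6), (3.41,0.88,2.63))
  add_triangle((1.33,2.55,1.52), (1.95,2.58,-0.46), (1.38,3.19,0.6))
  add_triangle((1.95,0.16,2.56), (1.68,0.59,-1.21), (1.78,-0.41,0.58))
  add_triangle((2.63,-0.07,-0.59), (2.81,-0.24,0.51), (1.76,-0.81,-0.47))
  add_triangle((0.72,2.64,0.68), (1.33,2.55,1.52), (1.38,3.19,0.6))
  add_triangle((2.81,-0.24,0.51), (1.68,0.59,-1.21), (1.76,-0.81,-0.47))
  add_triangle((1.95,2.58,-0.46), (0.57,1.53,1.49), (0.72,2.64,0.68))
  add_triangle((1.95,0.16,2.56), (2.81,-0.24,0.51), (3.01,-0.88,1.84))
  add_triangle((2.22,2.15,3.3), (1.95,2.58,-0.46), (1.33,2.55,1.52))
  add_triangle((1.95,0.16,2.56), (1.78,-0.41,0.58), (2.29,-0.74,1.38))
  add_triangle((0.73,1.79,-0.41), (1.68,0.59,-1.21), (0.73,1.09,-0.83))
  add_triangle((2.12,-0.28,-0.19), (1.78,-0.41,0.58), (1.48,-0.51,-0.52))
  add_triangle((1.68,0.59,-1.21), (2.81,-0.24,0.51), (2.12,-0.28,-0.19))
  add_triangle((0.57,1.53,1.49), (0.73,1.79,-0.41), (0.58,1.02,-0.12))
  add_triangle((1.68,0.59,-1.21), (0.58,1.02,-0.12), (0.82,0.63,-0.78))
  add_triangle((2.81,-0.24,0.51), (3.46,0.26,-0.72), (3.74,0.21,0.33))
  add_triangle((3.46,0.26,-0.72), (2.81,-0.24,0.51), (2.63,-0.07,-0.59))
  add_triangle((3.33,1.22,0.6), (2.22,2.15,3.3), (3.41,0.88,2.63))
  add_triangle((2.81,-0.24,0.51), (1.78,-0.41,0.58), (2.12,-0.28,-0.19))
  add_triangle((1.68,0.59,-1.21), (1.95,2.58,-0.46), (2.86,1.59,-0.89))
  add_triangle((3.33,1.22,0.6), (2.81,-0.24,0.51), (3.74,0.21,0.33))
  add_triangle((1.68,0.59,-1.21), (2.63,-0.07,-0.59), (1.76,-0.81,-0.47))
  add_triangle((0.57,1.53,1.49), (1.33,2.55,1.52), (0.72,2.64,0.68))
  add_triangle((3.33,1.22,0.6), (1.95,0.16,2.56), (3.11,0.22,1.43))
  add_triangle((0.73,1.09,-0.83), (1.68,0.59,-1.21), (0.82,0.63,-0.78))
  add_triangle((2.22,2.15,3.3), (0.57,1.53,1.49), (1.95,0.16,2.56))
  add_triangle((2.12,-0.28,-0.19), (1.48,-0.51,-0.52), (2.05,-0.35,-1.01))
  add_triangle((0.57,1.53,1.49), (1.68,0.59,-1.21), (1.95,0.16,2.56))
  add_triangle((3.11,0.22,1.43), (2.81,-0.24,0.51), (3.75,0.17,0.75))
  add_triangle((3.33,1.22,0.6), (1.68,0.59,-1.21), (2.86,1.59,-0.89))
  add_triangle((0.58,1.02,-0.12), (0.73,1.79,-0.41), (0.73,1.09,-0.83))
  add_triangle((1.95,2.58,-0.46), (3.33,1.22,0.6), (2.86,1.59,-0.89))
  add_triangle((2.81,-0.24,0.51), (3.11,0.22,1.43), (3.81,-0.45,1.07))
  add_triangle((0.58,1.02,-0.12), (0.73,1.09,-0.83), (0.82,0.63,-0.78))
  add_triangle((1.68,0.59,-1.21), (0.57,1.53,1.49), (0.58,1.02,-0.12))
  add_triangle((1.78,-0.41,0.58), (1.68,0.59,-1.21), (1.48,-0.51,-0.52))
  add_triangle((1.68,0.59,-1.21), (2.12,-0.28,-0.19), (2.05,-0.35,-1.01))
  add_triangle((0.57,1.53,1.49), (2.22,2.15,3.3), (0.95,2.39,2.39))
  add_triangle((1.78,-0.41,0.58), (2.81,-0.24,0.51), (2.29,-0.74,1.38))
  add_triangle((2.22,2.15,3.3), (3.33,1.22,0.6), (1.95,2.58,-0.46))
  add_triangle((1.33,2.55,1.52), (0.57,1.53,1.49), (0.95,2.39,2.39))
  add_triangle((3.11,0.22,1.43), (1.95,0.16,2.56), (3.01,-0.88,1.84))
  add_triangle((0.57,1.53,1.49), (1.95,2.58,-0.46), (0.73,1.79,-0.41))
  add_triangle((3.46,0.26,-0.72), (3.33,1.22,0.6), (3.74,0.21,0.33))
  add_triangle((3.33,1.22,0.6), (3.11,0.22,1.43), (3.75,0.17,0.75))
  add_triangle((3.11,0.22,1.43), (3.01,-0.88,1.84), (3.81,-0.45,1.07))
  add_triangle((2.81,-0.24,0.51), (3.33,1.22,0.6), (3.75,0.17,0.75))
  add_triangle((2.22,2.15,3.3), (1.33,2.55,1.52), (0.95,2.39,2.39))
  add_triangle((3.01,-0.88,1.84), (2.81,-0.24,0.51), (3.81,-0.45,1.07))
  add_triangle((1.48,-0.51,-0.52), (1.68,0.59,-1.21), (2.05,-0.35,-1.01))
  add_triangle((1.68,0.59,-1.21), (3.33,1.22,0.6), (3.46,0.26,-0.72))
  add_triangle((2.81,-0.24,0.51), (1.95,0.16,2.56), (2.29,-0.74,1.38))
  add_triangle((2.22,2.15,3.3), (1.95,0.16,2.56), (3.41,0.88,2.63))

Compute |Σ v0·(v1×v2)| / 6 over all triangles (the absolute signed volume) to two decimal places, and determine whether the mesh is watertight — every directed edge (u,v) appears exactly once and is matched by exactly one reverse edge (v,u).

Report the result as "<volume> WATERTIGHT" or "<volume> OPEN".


Per-triangle v0·(v1×v2)/6:
  t1: +0.1442
  t2: +0.3441
  t3: +0.1308
  t4: +0.1675
  t5: +0.5753
  t6: -0.8754
  t7: +0.3869
  t8: +0.2556
  t9: -0.7392
  t10: -0.6766
  t11: -0.8414
  t12: +1.4513
  t13: -0.2359
  t14: +0.1577
  t15: +0.1061
  t16: +0.2676
  t17: -0.0919
  t18: -0.0718
  t19: +0.2435
  t20: +0.1801
  t21: +2.0897
  t22: +0.0813
  t23: +0.4659
  t24: +0.2447
  t25: +0.2996
  t26: +0.2480
  t27: +0.8594
  t28: +0.0151
  t29: +0.2885
  t30: +0.0810
  t31: -1.7555
  t32: +0.1830
  t33: +0.4751
  t34: -0.0381
  t35: +1.2109
  t36: +0.1366
  t37: -0.0419
  t38: -0.3235
  t39: -0.3786
  t40: +0.2667
  t41: -0.0043
  t42: +0.0510
  t43: +3.6046
  t44: +0.0207
  t45: +0.9475
  t46: +0.4951
  t47: +0.6727
  t48: +0.5431
  t49: +0.5563
  t50: +0.0499
  t51: +0.7051
  t52: +0.0349
  t53: -0.0291
  t54: +0.8269
  t55: +0.7100
  t56: +1.2563
Σ = +15.7271 → |volume| = 15.73

Directed edges: 168 total, each appears once with its reverse present → watertight.

15.73 WATERTIGHT


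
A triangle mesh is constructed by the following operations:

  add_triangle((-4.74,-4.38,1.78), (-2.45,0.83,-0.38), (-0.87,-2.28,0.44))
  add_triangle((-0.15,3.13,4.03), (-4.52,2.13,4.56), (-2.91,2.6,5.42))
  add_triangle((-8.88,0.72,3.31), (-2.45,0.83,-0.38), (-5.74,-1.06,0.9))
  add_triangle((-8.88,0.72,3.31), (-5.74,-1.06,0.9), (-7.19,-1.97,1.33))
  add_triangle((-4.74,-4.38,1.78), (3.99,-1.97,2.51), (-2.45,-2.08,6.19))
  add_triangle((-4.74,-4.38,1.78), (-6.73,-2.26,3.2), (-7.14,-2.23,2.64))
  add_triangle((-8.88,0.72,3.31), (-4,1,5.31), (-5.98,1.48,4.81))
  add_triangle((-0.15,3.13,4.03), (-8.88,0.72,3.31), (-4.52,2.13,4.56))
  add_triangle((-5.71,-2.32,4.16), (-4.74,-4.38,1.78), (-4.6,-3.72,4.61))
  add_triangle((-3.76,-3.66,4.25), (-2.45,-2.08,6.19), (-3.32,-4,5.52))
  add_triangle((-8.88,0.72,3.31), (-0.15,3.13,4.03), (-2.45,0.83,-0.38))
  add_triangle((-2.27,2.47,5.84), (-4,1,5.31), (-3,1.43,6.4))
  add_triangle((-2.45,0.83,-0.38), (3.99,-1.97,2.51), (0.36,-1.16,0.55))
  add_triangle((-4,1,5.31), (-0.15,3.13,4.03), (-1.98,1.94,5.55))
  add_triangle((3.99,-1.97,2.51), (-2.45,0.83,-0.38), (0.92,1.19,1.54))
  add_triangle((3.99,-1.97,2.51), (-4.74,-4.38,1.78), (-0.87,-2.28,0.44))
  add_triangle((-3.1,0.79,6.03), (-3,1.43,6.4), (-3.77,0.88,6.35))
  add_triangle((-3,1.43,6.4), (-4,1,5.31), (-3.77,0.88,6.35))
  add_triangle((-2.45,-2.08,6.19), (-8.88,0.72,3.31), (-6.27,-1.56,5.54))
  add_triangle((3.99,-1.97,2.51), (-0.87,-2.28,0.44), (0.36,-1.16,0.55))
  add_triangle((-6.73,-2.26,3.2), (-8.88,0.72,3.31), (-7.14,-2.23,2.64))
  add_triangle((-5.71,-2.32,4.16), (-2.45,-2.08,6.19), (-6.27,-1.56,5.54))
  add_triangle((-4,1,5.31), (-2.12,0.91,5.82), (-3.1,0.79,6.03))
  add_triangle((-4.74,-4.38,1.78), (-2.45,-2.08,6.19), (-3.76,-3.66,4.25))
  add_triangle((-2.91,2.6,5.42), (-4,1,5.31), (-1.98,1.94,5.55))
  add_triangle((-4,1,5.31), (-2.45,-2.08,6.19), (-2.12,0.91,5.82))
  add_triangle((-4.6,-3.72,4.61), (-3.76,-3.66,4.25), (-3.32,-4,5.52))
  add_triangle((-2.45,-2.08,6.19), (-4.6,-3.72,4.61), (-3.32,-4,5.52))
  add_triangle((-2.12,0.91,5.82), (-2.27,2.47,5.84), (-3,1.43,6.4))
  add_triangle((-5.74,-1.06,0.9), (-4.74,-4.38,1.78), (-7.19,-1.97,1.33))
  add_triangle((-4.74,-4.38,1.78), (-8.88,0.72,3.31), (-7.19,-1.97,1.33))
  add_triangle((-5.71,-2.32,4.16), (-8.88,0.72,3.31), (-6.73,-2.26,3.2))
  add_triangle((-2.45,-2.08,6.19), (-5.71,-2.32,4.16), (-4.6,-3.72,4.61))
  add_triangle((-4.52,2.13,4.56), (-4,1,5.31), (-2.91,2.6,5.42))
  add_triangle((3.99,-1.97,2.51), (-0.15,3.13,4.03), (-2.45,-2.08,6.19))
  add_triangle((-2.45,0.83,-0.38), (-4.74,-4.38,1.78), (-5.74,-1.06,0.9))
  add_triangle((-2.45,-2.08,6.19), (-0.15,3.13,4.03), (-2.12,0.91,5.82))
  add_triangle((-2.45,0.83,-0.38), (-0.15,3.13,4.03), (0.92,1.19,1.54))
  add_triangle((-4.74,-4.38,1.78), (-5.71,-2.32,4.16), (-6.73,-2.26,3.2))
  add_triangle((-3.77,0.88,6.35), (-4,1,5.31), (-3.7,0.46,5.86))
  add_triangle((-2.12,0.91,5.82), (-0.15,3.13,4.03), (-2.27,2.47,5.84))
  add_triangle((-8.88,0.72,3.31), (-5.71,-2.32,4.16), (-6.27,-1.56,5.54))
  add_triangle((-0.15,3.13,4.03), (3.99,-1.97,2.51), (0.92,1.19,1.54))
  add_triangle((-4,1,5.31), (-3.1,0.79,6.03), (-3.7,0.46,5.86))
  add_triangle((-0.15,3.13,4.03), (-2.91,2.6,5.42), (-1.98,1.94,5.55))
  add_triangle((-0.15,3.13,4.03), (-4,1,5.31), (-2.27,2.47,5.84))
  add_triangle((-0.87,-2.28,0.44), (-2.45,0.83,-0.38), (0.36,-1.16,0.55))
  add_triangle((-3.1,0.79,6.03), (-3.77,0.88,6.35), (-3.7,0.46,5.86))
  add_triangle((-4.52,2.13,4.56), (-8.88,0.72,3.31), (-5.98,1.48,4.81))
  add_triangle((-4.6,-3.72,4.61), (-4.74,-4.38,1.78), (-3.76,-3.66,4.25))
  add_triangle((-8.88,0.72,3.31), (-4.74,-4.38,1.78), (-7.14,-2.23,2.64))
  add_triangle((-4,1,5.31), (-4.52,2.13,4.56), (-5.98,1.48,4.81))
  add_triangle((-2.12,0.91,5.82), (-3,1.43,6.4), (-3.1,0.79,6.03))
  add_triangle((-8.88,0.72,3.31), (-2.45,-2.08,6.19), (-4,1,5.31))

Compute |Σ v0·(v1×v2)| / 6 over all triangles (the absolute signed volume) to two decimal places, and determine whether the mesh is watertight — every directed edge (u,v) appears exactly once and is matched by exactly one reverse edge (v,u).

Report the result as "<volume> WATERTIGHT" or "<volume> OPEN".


181.88 WATERTIGHT

Per-triangle v0·(v1×v2)/6:
  t1: +1.2391
  t2: +2.1352
  t3: +4.0779
  t4: +1.6357
  t5: +24.1339
  t6: +2.4502
  t7: +3.0437
  t8: +2.8949
  t9: +5.8873
  t10: -1.9846
  t11: +9.6809
  t12: +1.7848
  t13: -0.6768
  t14: -2.3329
  t15: -1.5124
  t16: +4.1678
  t17: +0.3145
  t18: +0.7106
  t19: +5.3519
  t20: +0.0619
  t21: +2.9633
  t22: +5.1431
  t23: -0.4550
  t24: -1.1849
  t25: +2.1472
  t26: +6.1394
  t27: +0.5553
  t28: +3.5996
  t29: +0.9505
  t30: +0.0424
  t31: +9.5693
  t32: +5.5883
  t33: +6.4605
  t34: +2.8360
  t35: +24.7339
  t36: +1.2900
  t37: +3.4231
  t38: +0.7285
  t39: +4.7331
  t40: +0.3775
  t41: +2.3364
  t42: +6.9728
  t43: +2.5562
  t44: -0.6031
  t45: +2.3949
  t46: +0.9686
  t47: -0.2758
  t48: +0.1895
  t49: +2.5018
  t50: +1.6123
  t51: -0.2058
  t52: +2.1000
  t53: +0.4754
  t54: +18.1560
Σ = +181.8840 → |volume| = 181.88

Directed edges: 162 total, each appears once with its reverse present → watertight.


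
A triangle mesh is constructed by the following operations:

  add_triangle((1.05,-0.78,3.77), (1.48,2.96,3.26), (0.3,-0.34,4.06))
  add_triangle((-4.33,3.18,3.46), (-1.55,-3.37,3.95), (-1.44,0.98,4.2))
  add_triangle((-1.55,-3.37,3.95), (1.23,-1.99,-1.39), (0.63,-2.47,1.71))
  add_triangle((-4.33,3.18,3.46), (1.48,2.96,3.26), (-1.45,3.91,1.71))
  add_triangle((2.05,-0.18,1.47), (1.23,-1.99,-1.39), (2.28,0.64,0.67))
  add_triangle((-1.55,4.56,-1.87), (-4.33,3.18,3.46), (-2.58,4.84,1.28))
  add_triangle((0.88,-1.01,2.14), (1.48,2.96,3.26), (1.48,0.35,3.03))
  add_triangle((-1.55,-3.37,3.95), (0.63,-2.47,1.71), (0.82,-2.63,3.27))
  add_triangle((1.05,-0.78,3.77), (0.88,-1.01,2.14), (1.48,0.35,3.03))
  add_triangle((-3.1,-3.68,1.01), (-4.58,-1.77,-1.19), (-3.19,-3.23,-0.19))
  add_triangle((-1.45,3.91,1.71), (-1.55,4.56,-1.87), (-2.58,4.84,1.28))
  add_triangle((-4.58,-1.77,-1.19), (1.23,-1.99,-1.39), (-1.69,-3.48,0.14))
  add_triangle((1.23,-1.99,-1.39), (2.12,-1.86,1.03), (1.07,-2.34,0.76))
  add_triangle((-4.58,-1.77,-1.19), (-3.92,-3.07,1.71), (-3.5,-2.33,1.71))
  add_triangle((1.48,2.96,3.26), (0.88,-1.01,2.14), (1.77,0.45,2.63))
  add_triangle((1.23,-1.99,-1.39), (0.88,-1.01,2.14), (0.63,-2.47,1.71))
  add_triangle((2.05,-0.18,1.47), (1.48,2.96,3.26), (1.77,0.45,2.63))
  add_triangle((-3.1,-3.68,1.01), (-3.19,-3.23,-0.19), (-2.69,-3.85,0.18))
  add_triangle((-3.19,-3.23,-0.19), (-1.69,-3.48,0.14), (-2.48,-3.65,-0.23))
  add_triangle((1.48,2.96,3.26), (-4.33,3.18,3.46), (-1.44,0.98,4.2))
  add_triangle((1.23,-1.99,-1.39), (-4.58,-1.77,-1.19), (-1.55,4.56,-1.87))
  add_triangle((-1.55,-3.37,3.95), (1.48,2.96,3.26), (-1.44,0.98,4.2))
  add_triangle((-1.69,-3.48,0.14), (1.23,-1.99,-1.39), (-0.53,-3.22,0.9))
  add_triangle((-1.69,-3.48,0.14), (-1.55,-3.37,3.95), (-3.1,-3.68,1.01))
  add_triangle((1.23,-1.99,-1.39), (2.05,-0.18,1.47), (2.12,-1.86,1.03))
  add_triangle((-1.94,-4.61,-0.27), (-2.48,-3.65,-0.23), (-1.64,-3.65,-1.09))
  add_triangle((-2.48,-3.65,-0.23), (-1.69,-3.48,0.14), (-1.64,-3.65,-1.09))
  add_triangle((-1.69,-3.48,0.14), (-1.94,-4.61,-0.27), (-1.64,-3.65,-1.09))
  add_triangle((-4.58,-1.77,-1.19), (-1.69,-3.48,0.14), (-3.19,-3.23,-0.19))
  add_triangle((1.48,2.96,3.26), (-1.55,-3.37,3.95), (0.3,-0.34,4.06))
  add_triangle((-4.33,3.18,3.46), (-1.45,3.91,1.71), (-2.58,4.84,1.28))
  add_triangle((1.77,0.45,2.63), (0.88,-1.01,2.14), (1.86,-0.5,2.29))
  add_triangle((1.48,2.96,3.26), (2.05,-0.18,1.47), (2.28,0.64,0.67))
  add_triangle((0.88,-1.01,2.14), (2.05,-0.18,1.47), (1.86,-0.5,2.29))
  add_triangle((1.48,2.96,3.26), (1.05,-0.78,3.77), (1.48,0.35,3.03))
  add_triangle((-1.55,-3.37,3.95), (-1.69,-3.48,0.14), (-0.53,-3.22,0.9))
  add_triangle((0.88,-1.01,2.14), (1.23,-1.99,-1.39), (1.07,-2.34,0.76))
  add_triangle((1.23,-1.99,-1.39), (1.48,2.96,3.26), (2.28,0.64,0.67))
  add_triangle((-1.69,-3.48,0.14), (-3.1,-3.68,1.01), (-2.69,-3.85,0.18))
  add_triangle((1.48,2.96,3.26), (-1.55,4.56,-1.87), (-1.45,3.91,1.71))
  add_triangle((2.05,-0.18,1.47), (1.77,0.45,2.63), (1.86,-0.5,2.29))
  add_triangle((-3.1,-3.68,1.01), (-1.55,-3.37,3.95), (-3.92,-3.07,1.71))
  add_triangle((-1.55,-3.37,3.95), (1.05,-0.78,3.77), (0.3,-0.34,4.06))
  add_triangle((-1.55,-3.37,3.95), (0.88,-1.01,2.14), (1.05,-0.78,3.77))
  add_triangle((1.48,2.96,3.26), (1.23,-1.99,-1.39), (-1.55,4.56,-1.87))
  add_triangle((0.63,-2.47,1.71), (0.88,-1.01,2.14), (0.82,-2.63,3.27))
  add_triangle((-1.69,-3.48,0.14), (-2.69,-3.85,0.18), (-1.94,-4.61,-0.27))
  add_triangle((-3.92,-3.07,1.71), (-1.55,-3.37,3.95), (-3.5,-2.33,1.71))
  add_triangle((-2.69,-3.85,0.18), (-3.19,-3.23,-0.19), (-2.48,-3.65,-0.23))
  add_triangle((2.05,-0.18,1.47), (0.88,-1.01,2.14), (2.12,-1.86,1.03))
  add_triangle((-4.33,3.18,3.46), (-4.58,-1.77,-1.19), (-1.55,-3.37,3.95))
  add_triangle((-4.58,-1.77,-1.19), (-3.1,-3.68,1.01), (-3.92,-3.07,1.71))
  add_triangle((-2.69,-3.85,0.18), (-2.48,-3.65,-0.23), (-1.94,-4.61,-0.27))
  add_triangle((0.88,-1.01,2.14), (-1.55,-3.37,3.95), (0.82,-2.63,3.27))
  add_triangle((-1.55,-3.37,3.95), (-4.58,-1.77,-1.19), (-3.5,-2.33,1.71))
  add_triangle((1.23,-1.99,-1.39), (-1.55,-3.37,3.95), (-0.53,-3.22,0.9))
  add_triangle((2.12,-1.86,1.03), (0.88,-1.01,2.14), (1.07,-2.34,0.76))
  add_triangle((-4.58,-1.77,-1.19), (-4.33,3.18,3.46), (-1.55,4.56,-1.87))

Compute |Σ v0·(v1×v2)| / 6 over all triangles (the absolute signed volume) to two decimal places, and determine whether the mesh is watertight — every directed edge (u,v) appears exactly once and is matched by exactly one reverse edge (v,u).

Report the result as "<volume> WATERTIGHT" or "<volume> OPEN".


Per-triangle v0·(v1×v2)/6:
  t1: +2.0769
  t2: +9.7693
  t3: +2.2645
  t4: +7.5115
  t5: +1.2727
  t6: +4.6771
  t7: -0.2870
  t8: +1.5368
  t9: +0.4010
  t10: +1.5574
  t11: +2.0540
  t12: +4.7788
  t13: +1.0613
  t14: +1.0736
  t15: +1.0206
  t16: +1.1376
  t17: +0.9818
  t18: +0.6175
  t19: -0.2231
  t20: +9.1543
  t21: +9.4937
  t22: +7.5027
  t23: +1.8629
  t24: +2.9478
  t25: +0.9842
  t26: +0.6342
  t27: -0.5365
  t28: -0.1793
  t29: +0.4957
  t30: +1.4811
  t31: +2.7767
  t32: +0.4113
  t33: +1.6499
  t34: +0.1312
  t35: +1.1015
  t36: +2.2483
  t37: -0.5583
  t38: -0.8134
  t39: +0.3910
  t40: +6.6719
  t41: +0.3543
  t42: +3.1605
  t43: +2.1651
  t44: +1.4000
  t45: +6.0505
  t46: +0.2828
  t47: +0.2123
  t48: +1.1373
  t49: +0.2553
  t50: +1.0192
  t51: +25.8240
  t52: +3.0143
  t53: +0.3074
  t54: +0.9485
  t55: -2.2931
  t56: +1.4748
  t57: +0.8276
  t58: +23.4920
Σ = +160.7665 → |volume| = 160.77

Directed edges: 174 total, each appears once with its reverse present → watertight.

160.77 WATERTIGHT


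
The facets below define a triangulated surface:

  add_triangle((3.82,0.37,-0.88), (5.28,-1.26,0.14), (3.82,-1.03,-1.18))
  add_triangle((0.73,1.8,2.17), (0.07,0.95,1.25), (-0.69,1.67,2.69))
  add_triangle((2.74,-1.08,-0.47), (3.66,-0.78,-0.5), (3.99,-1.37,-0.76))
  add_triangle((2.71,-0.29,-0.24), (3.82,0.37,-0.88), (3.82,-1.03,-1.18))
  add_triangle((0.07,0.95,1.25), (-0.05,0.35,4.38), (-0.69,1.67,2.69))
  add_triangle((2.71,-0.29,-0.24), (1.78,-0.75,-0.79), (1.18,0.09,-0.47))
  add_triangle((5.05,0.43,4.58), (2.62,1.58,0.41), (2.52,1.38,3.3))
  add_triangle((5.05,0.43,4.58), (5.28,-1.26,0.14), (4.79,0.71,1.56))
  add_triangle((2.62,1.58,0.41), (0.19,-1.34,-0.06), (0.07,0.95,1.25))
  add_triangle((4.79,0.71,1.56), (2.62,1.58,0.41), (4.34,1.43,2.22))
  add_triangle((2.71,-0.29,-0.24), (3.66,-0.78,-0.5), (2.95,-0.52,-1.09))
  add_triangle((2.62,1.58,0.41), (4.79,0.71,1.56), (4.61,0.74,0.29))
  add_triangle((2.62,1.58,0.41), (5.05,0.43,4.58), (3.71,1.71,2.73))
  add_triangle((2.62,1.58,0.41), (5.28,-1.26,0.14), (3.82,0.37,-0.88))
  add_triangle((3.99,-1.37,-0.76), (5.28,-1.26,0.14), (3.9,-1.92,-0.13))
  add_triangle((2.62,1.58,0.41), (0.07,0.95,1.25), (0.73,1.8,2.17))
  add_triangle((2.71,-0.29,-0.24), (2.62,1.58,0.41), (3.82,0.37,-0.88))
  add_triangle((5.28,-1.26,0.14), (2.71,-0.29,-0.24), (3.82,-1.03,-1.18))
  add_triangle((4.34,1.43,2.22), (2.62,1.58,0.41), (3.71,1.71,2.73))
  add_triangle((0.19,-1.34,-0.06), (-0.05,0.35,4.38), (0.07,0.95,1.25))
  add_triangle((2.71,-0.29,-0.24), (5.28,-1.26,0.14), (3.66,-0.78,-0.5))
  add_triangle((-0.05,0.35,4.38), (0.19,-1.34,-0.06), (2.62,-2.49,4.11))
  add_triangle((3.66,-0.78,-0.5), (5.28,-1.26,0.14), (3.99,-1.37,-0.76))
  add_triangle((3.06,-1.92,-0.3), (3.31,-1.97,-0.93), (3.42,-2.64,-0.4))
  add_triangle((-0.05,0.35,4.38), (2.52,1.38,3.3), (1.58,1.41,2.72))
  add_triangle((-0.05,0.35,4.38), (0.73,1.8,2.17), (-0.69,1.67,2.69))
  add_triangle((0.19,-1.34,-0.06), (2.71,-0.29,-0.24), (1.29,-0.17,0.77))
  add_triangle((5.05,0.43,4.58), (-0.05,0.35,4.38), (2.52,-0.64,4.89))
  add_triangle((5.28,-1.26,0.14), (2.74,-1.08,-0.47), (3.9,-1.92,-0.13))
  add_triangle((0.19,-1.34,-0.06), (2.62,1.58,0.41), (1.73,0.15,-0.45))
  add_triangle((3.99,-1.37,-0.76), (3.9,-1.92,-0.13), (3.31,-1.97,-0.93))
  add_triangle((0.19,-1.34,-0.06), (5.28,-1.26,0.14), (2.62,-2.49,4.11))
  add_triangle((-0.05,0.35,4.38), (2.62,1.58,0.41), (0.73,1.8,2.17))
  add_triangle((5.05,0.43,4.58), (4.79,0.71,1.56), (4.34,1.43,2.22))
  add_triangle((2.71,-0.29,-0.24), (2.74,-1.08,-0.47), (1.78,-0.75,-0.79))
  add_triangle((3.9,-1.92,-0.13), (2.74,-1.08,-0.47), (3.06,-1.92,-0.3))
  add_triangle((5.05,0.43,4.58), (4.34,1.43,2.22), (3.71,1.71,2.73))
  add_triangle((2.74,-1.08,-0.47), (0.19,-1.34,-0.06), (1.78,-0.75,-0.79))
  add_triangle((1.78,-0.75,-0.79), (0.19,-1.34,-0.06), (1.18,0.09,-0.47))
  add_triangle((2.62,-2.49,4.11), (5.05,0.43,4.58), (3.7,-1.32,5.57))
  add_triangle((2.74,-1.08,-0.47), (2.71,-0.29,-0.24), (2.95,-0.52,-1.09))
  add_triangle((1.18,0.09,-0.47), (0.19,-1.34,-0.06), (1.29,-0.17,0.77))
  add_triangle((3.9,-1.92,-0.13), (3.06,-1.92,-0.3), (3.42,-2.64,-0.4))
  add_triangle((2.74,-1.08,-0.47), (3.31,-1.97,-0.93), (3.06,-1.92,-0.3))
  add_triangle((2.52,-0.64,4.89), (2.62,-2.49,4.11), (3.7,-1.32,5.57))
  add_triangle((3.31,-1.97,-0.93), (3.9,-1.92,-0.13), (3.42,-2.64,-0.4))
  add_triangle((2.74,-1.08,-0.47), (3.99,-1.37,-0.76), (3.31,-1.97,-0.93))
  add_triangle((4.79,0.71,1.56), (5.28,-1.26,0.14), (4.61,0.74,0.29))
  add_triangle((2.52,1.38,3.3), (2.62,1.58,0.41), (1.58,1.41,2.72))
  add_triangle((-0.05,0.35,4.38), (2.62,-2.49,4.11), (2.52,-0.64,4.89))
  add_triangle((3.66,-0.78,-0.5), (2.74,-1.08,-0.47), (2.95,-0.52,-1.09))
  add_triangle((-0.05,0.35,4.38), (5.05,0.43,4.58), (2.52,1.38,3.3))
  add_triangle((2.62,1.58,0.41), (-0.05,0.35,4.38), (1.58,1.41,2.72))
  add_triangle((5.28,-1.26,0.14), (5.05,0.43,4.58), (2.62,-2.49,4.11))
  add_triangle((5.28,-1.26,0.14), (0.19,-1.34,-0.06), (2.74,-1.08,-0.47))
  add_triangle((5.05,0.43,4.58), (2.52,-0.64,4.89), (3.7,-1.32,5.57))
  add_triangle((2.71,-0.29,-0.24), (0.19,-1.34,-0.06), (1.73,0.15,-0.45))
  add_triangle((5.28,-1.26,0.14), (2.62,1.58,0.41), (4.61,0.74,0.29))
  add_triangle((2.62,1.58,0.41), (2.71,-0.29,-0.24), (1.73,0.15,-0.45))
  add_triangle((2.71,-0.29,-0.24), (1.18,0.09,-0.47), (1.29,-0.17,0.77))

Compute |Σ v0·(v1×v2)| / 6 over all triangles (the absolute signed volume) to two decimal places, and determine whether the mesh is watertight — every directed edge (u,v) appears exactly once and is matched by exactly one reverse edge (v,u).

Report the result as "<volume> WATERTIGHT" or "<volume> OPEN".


60.59 WATERTIGHT

Per-triangle v0·(v1×v2)/6:
  t1: +1.5473
  t2: +0.0211
  t3: -0.0347
  t4: -0.4481
  t5: -0.4987
  t6: +0.1541
  t7: +3.0873
  t8: +5.1883
  t9: -0.7514
  t10: +1.0457
  t11: +0.1291
  t12: +1.1324
  t13: -1.5821
  t14: +2.2883
  t15: +0.6679
  t16: +0.0792
  t17: -0.6810
  t18: -0.4347
  t19: +0.7595
  t20: -0.1996
  t21: +0.1618
  t22: +2.2099
  t23: +0.2907
  t24: -0.1561
  t25: +0.9139
  t26: +1.5846
  t27: +0.5277
  t28: +3.9596
  t29: -0.3849
  t30: -0.4228
  t31: +0.4554
  t32: +4.7101
  t33: +2.2641
  t34: +2.0486
  t35: +0.1673
  t36: -0.1364
  t37: +1.4471
  t38: +0.2794
  t39: -0.0243
  t40: +2.6705
  t41: -0.2735
  t42: -0.3412
  t43: -0.0462
  t44: -0.1864
  t45: +1.0780
  t46: +0.4462
  t47: -0.0565
  t48: +2.0469
  t49: +0.7309
  t50: +3.2929
  t51: +0.2142
  t52: +4.0383
  t53: -0.4655
  t54: +13.1100
  t55: +0.5939
  t56: +1.9916
  t57: +0.1834
  t58: -0.2259
  t59: +0.3466
  t60: +0.0811
Σ = +60.5949 → |volume| = 60.59

Directed edges: 180 total, each appears once with its reverse present → watertight.


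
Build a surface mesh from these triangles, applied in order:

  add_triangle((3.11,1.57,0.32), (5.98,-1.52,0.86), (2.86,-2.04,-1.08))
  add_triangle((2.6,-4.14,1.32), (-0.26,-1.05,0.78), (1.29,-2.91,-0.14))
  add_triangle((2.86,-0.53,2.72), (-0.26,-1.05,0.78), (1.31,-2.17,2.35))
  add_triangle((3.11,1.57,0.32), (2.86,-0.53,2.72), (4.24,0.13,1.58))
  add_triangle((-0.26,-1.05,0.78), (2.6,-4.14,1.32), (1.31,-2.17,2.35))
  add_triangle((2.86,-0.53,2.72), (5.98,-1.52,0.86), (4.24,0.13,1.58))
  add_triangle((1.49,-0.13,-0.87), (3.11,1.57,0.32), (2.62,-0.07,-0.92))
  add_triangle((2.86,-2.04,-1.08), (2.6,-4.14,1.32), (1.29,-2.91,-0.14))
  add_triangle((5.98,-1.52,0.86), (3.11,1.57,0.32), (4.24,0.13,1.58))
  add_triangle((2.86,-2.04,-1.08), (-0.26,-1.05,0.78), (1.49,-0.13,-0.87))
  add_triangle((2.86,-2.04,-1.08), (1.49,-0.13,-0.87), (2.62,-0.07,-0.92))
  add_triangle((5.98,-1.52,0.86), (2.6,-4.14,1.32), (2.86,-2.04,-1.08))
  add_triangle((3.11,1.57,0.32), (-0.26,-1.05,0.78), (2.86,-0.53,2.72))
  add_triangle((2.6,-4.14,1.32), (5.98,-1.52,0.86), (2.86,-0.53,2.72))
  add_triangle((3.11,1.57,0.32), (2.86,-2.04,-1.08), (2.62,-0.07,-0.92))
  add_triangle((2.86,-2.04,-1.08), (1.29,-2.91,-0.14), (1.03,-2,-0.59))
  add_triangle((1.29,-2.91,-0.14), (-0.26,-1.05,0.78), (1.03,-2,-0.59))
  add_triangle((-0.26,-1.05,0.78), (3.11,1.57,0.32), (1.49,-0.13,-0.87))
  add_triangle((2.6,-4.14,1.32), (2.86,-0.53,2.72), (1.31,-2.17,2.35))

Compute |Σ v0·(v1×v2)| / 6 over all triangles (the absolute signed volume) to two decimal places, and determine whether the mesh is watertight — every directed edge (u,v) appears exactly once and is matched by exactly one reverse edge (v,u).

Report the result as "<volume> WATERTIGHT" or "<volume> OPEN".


32.54 OPEN

Per-triangle v0·(v1×v2)/6:
  t1: +3.6750
  t2: +0.8426
  t3: +0.3657
  t4: +1.3577
  t5: +1.0357
  t6: +2.5885
  t7: +0.1947
  t8: +1.8051
  t9: +2.4358
  t10: -0.1222
  t11: +0.2944
  t12: +6.4093
  t13: -0.3298
  t14: +8.1912
  t15: +1.1561
  t16: +0.4001
  t17: +0.1160
  t18: -0.8562
  t19: +2.9843
Σ = +32.5438 → |volume| = 32.54

Directed edges: 57 total; 3 unmatched, e.g. (2.86,-2.04,-1.08)→(-0.26,-1.05,0.78) → open.


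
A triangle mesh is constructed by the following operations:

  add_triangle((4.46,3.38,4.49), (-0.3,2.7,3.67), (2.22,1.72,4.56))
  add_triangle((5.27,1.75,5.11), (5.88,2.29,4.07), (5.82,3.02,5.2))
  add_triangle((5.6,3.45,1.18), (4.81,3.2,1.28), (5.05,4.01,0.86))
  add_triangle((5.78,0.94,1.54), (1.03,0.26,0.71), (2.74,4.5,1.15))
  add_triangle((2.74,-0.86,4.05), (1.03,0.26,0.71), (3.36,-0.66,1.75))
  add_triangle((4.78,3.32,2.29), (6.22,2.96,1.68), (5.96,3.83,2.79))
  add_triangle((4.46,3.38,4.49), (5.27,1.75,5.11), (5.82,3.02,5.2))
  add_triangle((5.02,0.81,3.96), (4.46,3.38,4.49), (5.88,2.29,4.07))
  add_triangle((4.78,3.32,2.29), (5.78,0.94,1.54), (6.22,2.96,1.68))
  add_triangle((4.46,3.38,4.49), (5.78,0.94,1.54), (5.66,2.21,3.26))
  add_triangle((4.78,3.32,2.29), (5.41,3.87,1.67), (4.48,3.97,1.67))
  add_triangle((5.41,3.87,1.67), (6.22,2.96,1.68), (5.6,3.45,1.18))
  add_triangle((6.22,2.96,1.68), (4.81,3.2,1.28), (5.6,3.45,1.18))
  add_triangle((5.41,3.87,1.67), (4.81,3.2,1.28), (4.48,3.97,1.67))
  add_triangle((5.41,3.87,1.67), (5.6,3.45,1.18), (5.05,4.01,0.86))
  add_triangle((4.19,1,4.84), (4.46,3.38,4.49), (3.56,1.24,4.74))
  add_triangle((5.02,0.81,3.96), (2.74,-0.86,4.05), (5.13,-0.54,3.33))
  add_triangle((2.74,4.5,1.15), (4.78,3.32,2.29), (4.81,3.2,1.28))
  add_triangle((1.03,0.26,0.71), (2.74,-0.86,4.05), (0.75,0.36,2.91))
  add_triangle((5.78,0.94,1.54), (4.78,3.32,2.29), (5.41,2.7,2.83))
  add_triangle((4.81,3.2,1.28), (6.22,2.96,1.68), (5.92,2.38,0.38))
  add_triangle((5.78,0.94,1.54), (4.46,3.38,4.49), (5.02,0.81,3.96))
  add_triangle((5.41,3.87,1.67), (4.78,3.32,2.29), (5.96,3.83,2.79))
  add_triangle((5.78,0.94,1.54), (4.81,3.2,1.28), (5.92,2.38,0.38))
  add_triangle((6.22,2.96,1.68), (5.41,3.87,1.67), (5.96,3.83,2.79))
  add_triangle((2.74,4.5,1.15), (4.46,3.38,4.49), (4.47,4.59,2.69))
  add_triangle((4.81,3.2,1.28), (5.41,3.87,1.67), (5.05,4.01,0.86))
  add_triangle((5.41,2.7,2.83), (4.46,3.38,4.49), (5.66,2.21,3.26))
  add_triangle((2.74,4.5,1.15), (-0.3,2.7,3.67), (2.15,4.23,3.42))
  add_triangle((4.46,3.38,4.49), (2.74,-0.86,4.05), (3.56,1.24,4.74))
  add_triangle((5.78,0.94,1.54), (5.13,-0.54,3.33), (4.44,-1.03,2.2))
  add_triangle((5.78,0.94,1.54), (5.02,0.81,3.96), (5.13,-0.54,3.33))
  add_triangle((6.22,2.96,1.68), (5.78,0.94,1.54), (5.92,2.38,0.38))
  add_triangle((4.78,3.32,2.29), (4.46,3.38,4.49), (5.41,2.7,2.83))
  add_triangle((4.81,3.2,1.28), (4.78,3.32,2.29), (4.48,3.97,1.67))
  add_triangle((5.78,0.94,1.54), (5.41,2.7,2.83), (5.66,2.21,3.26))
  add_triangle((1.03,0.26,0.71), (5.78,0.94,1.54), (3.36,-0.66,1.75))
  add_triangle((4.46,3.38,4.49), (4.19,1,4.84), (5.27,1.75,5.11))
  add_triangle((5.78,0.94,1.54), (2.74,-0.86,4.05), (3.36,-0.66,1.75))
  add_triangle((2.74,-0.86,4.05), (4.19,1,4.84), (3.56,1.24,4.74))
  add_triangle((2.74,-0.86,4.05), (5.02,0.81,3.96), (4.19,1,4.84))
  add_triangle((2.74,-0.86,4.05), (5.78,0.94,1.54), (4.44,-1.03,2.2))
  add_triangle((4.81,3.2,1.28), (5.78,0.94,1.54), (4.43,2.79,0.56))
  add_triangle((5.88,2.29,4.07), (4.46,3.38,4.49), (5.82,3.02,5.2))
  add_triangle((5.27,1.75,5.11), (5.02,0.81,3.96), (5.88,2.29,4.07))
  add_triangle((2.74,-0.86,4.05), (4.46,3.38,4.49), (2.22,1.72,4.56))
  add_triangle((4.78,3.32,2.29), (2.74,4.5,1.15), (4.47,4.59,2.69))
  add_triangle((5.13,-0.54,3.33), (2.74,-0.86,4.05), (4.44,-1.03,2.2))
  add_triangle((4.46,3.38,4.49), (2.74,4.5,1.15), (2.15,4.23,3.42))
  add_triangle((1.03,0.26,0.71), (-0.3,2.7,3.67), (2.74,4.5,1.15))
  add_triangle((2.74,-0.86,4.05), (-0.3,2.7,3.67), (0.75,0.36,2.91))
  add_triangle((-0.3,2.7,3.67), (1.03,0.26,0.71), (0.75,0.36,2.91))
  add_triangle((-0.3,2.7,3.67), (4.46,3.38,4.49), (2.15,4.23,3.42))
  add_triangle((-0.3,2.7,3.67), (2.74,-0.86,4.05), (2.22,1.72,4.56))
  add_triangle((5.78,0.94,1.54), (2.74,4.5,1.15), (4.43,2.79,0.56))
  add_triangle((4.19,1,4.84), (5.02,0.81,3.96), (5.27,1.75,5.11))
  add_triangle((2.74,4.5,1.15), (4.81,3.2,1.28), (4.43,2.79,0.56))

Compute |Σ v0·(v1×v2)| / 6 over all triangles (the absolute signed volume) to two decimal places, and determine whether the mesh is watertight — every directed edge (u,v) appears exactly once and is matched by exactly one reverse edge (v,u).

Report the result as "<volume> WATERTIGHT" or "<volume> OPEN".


57.03 OPEN

Per-triangle v0·(v1×v2)/6:
  t1: +4.9484
  t2: +1.4268
  t3: -0.2686
  t4: -1.6638
  t5: -0.7103
  t6: -0.2498
  t7: +0.8974
  t8: -2.3556
  t9: +1.8521
  t10: -0.3789
  t11: +0.5877
  t12: +0.6165
  t13: -0.2985
  t14: +0.0790
  t15: +0.5470
  t16: +1.1955
  t17: +2.9421
  t18: +2.1375
  t19: -0.7007
  t20: +1.6189
  t21: +1.1599
  t22: +6.7269
  t23: +0.2332
  t24: -2.7865
  t25: +1.3699
  t26: +1.8232
  t27: -0.2251
  t28: +1.5070
  t29: +2.4590
  t30: -1.1237
  t31: +1.9671
  t32: +3.4598
  t33: +2.2784
  t34: +2.0363
  t35: -0.7539
  t36: +1.3470
  t37: -0.5824
  t38: +1.3532
  t39: +2.7834
  t40: +0.9049
  t41: +2.1838
  t42: -4.3244
  t43: +1.4417
  t44: +0.8506
  t45: +1.4970
  t46: +5.1112
  t47: +1.3273
  t48: +1.4260
  t49: +5.3711
  t50: -2.8865
  t51: +1.0253
  t52: -1.0267
  t53: +4.9464
  t54: +3.0183
  t55: -3.2600
  t56: +0.8970
  t57: +1.2752
Σ = +57.0334 → |volume| = 57.03

Directed edges: 171 total; 3 unmatched, e.g. (4.46,3.38,4.49)→(4.47,4.59,2.69) → open.


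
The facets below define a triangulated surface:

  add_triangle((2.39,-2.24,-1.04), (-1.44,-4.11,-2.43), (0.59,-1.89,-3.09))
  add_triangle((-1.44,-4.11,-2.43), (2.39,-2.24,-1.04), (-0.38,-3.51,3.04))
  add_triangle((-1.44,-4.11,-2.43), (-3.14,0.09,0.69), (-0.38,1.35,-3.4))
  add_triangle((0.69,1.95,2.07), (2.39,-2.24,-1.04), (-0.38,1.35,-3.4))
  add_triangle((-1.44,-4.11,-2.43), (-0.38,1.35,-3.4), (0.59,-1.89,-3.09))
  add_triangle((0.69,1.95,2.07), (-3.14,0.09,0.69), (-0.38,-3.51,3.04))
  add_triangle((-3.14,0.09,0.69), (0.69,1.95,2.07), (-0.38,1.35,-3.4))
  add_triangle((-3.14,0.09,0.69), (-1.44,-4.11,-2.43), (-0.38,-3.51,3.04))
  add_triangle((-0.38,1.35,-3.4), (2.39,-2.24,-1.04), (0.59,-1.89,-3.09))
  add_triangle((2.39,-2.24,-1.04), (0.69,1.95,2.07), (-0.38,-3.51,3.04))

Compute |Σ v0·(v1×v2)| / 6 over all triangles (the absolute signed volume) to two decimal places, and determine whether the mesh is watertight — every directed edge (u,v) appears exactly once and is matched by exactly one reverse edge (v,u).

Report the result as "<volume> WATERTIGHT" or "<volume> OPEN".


67.78 WATERTIGHT

Per-triangle v0·(v1×v2)/6:
  t1: +4.5337
  t2: +10.9589
  t3: +9.4926
  t4: +4.6262
  t5: +4.7535
  t6: +7.1413
  t7: +5.1479
  t8: +11.4836
  t9: +3.0205
  t10: +6.6236
Σ = +67.7818 → |volume| = 67.78

Directed edges: 30 total, each appears once with its reverse present → watertight.


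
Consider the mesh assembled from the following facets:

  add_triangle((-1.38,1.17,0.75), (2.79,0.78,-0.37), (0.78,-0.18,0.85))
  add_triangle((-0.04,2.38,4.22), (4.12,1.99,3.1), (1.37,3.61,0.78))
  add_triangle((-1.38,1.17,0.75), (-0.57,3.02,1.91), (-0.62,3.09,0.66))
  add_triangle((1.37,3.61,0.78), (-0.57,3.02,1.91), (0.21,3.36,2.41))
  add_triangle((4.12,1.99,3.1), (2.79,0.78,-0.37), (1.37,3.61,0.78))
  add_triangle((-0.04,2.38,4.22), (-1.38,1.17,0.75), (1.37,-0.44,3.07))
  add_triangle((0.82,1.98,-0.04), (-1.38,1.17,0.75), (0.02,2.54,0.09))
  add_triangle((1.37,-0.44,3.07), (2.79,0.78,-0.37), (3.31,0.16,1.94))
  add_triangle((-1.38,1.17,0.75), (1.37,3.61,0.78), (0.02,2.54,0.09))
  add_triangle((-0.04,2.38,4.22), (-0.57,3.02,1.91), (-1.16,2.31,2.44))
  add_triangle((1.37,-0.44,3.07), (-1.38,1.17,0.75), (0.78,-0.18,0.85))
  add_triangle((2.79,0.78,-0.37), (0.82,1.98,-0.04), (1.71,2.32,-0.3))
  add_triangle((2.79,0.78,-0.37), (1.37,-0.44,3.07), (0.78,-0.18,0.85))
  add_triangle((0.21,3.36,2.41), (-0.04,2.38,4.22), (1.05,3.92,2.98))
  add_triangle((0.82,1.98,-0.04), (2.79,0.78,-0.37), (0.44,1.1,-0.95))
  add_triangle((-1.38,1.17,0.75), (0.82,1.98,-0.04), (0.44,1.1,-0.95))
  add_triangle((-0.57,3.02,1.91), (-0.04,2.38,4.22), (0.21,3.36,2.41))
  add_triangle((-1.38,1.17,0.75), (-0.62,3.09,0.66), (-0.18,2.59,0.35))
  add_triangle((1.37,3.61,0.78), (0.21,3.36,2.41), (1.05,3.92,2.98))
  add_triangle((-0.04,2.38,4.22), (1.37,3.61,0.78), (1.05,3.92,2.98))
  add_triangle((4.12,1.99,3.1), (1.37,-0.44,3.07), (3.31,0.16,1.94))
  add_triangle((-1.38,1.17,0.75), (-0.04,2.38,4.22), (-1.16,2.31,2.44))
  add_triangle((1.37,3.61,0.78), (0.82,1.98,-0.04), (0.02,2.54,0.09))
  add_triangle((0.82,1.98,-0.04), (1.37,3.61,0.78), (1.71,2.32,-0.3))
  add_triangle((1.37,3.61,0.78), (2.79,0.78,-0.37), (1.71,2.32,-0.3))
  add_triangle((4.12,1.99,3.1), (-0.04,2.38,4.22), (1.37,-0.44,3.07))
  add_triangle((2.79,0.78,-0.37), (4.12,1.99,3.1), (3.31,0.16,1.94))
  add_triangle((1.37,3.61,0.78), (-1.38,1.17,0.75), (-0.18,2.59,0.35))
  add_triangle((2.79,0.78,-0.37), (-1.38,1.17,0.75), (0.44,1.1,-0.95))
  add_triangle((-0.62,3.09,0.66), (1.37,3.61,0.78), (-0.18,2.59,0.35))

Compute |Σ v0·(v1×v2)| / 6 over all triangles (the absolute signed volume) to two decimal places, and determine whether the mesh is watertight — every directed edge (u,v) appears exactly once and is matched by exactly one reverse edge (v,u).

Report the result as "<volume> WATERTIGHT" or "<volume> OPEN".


33.82 OPEN

Per-triangle v0·(v1×v2)/6:
  t1: -0.7947
  t2: +9.0175
  t3: +0.7553
  t4: +0.9329
  t5: +5.0968
  t6: +1.3616
  t7: -0.1765
  t8: -0.2468
  t9: +0.7859
  t10: +1.1910
  t11: -0.2109
  t12: -0.1185
  t13: +0.2370
  t14: +1.1506
  t15: +0.7571
  t16: +0.5748
  t17: +1.0948
  t18: +0.0324
  t19: +0.9235
  t20: -0.2347
  t21: +2.4311
  t22: +0.3044
  t23: +0.2846
  t24: +0.2004
  t25: +0.9336
  t26: +6.5749
  t27: +2.2249
  t28: -0.5779
  t29: -0.9026
  t30: +0.2207
Σ = +33.8233 → |volume| = 33.82

Directed edges: 90 total; 6 unmatched, e.g. (-1.38,1.17,0.75)→(-0.57,3.02,1.91) → open.


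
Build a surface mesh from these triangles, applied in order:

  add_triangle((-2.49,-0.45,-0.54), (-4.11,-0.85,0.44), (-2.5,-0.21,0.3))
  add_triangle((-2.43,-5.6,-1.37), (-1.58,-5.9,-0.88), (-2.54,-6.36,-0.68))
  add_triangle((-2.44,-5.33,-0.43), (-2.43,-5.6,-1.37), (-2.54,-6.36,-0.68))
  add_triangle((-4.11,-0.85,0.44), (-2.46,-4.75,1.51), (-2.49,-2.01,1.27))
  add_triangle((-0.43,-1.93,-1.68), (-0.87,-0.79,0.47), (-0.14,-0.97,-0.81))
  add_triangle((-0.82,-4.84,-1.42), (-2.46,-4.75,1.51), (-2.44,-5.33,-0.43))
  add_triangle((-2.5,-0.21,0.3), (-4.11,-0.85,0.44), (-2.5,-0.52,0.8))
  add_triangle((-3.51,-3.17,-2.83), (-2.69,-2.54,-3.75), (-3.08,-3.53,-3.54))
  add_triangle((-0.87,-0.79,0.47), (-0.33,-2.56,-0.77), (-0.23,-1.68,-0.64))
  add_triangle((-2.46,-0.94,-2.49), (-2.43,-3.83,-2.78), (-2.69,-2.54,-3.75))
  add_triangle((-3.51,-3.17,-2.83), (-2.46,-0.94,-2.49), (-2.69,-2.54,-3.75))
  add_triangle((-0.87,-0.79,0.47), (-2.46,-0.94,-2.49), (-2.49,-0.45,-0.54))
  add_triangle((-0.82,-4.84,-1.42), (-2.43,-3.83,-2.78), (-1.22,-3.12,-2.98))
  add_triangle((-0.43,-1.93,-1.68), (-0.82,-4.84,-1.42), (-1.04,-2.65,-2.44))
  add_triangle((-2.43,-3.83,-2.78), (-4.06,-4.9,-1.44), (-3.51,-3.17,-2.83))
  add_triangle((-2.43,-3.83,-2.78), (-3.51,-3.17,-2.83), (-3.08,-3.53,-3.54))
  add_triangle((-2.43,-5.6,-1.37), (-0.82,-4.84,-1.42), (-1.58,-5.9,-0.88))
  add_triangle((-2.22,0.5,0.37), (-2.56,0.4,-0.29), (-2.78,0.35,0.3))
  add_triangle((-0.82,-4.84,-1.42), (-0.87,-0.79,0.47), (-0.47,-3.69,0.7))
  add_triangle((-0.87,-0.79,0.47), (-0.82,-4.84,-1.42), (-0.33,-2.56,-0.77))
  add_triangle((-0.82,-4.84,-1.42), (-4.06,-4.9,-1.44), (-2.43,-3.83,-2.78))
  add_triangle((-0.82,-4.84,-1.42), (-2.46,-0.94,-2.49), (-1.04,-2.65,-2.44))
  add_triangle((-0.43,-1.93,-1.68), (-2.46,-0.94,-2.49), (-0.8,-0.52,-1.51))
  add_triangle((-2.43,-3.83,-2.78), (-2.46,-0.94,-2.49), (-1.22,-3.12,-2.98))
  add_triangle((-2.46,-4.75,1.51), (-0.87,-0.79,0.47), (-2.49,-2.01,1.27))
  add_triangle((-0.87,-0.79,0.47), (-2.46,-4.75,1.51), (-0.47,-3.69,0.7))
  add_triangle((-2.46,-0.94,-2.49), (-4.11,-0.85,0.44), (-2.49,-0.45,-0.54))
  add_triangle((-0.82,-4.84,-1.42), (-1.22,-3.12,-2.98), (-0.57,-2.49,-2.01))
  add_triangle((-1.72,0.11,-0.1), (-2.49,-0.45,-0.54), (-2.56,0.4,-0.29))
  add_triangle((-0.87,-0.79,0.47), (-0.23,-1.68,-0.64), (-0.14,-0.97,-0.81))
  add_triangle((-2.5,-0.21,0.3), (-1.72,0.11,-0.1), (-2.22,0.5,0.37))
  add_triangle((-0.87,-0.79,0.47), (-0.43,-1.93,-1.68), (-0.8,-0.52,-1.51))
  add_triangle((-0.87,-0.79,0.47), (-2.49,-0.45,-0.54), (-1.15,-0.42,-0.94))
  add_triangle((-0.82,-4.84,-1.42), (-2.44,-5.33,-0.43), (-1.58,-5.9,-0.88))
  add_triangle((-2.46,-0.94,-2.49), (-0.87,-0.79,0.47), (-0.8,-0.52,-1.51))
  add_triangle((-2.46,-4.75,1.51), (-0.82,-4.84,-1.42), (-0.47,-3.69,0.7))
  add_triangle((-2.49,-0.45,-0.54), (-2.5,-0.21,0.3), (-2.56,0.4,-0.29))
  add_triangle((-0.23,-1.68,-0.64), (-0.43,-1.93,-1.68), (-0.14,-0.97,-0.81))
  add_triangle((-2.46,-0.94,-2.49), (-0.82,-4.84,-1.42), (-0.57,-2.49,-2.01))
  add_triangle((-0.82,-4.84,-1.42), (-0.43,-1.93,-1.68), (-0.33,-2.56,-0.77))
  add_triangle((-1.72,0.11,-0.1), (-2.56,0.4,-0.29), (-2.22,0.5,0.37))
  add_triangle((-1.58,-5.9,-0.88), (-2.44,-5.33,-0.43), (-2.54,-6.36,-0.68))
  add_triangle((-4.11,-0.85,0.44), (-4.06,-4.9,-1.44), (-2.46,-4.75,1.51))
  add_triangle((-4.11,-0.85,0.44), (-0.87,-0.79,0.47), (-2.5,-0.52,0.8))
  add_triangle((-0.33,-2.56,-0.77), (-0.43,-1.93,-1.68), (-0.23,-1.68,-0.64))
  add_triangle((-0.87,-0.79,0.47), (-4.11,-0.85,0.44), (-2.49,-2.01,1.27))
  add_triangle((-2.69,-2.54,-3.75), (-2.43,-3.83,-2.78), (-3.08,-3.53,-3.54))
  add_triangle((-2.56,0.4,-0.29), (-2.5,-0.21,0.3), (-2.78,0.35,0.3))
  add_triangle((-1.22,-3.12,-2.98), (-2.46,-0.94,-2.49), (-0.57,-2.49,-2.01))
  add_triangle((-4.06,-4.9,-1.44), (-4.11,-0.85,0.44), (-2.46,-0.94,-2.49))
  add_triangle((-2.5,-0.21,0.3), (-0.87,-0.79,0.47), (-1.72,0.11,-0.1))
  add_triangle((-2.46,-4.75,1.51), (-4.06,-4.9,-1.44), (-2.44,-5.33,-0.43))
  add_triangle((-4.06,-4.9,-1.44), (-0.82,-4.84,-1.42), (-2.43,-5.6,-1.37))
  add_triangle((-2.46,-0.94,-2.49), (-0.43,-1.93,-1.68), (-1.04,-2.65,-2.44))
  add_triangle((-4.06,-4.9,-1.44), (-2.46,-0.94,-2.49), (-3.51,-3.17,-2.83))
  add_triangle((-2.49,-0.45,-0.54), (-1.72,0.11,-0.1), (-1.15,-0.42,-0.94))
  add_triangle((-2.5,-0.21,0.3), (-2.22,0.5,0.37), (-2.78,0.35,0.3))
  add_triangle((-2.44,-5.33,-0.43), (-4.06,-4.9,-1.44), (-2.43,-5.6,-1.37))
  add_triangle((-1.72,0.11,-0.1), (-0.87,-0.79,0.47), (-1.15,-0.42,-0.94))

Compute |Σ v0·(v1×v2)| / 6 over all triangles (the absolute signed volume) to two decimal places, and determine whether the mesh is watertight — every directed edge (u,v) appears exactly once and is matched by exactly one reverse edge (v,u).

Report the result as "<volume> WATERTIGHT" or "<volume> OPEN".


Per-triangle v0·(v1×v2)/6:
  t1: +0.1711
  t2: +0.6858
  t3: +0.2832
  t4: +1.6385
  t5: -0.0360
  t6: +2.0861
  t7: +0.1120
  t8: +0.6238
  t9: -0.0482
  t10: -1.0233
  t11: +1.2183
  t12: -0.6492
  t13: +2.0426
  t14: +0.3928
  t15: +2.3462
  t16: +0.6516
  t17: +0.8890
  t18: +0.0625
  t19: -1.1464
  t20: +0.0475
  t21: +4.3119
  t22: +2.0299
  t23: +0.3976
  t24: +1.7274
  t25: +0.0208
  t26: +0.0771
  t27: +0.3608
  t28: +0.4669
  t29: -0.0514
  t30: -0.0955
  t31: -0.0986
  t32: -0.4908
  t33: +0.2393
  t34: -0.5243
  t35: -0.2500
  t36: +2.7436
  t37: +0.2749
  t38: +0.0185
  t39: -2.1100
  t40: +0.0948
  t41: -0.0483
  t42: +0.0329
  t43: +8.9136
  t44: +0.2217
  t45: +0.0041
  t46: -0.0334
  t47: +0.3495
  t48: +0.1366
  t49: -0.0665
  t50: +7.1042
  t51: -0.0528
  t52: +3.3205
  t53: +0.7141
  t54: +0.1453
  t55: +1.0092
  t56: +0.0966
  t57: +0.0348
  t58: +1.6060
  t59: -0.2853
Σ = +42.6938 → |volume| = 42.69

Directed edges: 177 total; 3 unmatched, e.g. (-2.5,-0.52,0.8)→(-2.5,-0.21,0.3) → open.

42.69 OPEN
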